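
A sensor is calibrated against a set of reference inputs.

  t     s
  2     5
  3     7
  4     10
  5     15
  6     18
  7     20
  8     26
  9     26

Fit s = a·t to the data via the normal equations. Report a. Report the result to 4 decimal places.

a = 2.9437

From the data, Σt·t = 284.
Right-hand side: Σt·s = 836.
So XᵀX·[a]ᵀ = Xᵀs: [[284]]·[a]ᵀ = [836]ᵀ.
Hence a = 836 / 284 ≈ 2.94366.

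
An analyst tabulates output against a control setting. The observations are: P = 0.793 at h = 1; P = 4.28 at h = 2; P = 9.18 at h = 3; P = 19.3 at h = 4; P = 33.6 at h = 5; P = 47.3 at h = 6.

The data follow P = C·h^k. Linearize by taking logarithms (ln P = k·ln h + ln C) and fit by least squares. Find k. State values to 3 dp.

k = 2.284

With ln Pᵢ as the transformed response and ln hᵢ as the regressor:
Σln h = 6.5793, Σ(ln h)² = 9.4099, Σln P = 13.7702, Σln h·ln P = 20.1134.
Equations: 9.4099·k + 6.5793·ln C = 20.1134;  6.5793·k + 6·ln C = 13.7702.
Δ = 9.4099·6 − (6.5793)² = 13.1729; k = (20.1134·6 − 6.5793·13.7702)/13.1729 = 2.28369, ln C = (9.4099·13.7702 − 6.5793·20.1134)/13.1729 = -0.20913.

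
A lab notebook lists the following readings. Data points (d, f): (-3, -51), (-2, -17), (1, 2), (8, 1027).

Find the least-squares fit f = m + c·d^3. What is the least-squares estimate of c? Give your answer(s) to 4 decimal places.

c = 2.0042

Entries of AᵀA: Σ1 = 4, Σd^3 = 478, Σd^3·d^3 = 262938.
Right-hand side: Σf = 961, Σd^3·f = 527339.
Normal equations: [[4, 478]; [478, 262938]]·[m, c]ᵀ = [961, 527339]ᵀ.
Determinant 4·262938 − 478² = 823268.
m = (961·262938 − 478·527339)/823268 = 153844/205817; c = (4·527339 − 478·961)/823268 = 824999/411634.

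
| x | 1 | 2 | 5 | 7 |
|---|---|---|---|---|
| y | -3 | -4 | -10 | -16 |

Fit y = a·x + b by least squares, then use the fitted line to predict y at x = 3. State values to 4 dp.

ŷ = -6.6264

AᵀA·[a, b]ᵀ = Aᵀy reads: 79·a + 15·b = -173;  15·a + 4·b = -33.
Eliminating b: 4·(row 1) − 15·(row 2) gives 91·a = 4·(-173) − 15·(-33) = -197, so a = -197/91.
Then b = ((-33) − 15·(-197/91))/4 = -12/91.
At x = 3: ŷ = (-197/91)·(3) + (-12/91)·(1) = -603/91.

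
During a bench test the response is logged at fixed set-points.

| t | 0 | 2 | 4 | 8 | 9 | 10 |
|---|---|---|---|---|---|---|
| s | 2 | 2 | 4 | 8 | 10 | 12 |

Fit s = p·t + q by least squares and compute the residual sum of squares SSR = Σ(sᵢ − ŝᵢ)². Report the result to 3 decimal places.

From the data, Σt·t = 265, Σt = 33, Σ1 = 6.
And Σt·s = 294, Σs = 38.
det = 265·6 − 33² = 501.
p = (294·6 − 33·38)/501 = 170/167; q = (265·38 − 33·294)/501 = 368/501.
Residuals: 634/501, -386/501, -404/501, -440/501, 52/501, 544/501; SSR = 2408/501.

SSR = 4.806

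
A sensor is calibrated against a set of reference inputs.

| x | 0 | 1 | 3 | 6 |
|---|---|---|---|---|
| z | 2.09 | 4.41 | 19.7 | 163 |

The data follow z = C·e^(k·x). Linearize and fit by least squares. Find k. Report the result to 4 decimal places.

k = 0.7262

Let Y = ln z. Fitting Y = k·x + ln C by least squares:
AᵀA = [[46.0000, 10.0000]; [10.0000, 4]], rhs = [40.9882, 10.2954]ᵀ  (here Σx = 10.0000, Σ(x)² = 46.0000, Σln z = 10.2954, Σx·ln z = 40.9882).
Solving (det = 84.0000): k = 0.72618, ln C = 0.75841.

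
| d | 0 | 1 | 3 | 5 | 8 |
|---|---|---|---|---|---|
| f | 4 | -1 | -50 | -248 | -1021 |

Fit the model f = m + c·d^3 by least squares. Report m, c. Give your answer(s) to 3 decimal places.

Entries of AᵀA: Σ1 = 5, Σd^3 = 665, Σd^3·d^3 = 278499.
Right-hand side: Σf = -1316, Σd^3·f = -555103.
So AᵀA·[m, c]ᵀ = Aᵀf: [[5, 665]; [665, 278499]]·[m, c]ᵀ = [-1316, -555103]ᵀ.
Eliminating c: 278499·(row 1) − 665·(row 2) gives 950270·m = 278499·(-1316) − 665·(-555103) = 2638811, so m = 2638811/950270.
Then c = ((-555103) − 665·(2638811/950270))/278499 = -380075/190054.

m = 2.777, c = -2.000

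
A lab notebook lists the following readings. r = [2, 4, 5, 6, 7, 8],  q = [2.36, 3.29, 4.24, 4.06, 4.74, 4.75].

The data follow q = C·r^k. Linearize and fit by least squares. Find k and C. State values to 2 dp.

With ln qᵢ as the transformed response and ln rᵢ as the regressor:
XᵀX = [[16.3136, 9.5060]; [9.5060, 6]], rhs = [13.3496, 8.0095]ᵀ  (here Σln r = 9.5060, Σ(ln r)² = 16.3136, Σln q = 8.0095, Σln r·ln q = 13.3496).
Δ = 16.3136·6 − (9.5060)² = 7.5177; k = (13.3496·6 − 9.5060·8.0095)/7.5177 = 0.52670, ln C = (16.3136·8.0095 − 9.5060·13.3496)/7.5177 = 0.50045, so C = exp(0.50045) = 1.64947.

k = 0.53, C = 1.65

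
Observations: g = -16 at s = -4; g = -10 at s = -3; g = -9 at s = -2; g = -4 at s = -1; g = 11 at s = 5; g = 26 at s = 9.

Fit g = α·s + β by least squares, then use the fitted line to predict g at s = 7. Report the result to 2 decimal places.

ĝ = 18.97

XᵀX·[α, β]ᵀ = Xᵀg reads: 136·α + 4·β = 405;  4·α + 6·β = -2.
Δ = 136·6 − 4² = 800.
α = (405·6 − 4·(-2))/800 = 1219/400; β = (136·(-2) − 4·405)/800 = -473/200.
At s = 7: ĝ = (1219/400)·(7) + (-473/200)·(1) = 7587/400.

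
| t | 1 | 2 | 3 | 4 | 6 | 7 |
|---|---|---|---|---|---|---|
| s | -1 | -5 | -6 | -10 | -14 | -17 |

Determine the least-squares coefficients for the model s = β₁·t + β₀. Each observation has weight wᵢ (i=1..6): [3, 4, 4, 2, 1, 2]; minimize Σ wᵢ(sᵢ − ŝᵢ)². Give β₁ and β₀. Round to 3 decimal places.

β₁ = -2.574, β₀ = 1.018

Sums needed: Σwᵢ·t·t = 221, Σwᵢ·t = 51, Σwᵢ·1 = 16.
Moment sums: Σwᵢ·t·s = -517, Σwᵢ·s = -115.
So MᵀWM·[β₁, β₀]ᵀ = MᵀWs: [[221, 51]; [51, 16]]·[β₁, β₀]ᵀ = [-517, -115]ᵀ.
Determinant 221·16 − 51² = 935.
β₁ = ((-517)·16 − 51·(-115))/935 = -2407/935; β₀ = (221·(-115) − 51·(-517))/935 = 56/55.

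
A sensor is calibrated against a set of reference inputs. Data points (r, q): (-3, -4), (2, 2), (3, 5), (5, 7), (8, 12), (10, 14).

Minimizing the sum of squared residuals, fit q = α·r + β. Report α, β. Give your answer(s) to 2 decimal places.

Sums needed: Σr·r = 211, Σr = 25, Σ1 = 6.
Moment sums: Σr·q = 302, Σq = 36.
So MᵀM·[α, β]ᵀ = Mᵀq: [[211, 25]; [25, 6]]·[α, β]ᵀ = [302, 36]ᵀ.
det = 211·6 − 25² = 641.
α = (302·6 − 25·36)/641 = 912/641; β = (211·36 − 25·302)/641 = 46/641.

α = 1.42, β = 0.07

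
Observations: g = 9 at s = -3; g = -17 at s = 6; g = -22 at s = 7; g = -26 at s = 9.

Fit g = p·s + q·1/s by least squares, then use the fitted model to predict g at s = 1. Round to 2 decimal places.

The normal equations are: 175·p + 4·q = -517;  4·p + (2725/15876)·q = -1495/126.
(Σs·s = 175, Σs·1/s = 4, Σ1/s·1/s = 2725/15876, Σs·g = -517, Σ1/s·g = -1495/126.)
det = 175·(2725/15876) − 4² = 31837/2268.
p = ((-517)·(2725/15876) − 4·(-1495/126))/(31837/2268) = -655345/222859; q = (175·(-1495/126) − 4·(-517))/(31837/2268) = -19026/31837.
At s = 1: ĝ = (-655345/222859)·(1) + (-19026/31837)·(1) = -788527/222859.

ĝ = -3.54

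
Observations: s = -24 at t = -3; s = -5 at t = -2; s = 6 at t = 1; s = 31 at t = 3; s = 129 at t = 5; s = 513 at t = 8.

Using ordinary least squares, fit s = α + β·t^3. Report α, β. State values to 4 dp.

α = 3.8654, β = 0.9949

The normal equations are: 6·α + 630·β = 650;  630·α + 279292·β = 280312.
(Σ1 = 6, Σt^3 = 630, Σt^3·t^3 = 279292, Σs = 650, Σt^3·s = 280312.)
Δ = 6·279292 − 630² = 1278852.
α = (650·279292 − 630·280312)/1278852 = 1235810/319713; β = (6·280312 − 630·650)/1278852 = 106031/106571.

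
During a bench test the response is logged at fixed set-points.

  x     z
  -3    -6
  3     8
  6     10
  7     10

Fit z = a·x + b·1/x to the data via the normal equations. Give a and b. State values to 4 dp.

a = 1.3046, b = 9.4057

Sums needed: Σx·x = 103, Σx·1/x = 4, Σ1/x·1/x = 53/196.
Right-hand side: Σx·z = 172, Σ1/x·z = 163/21.
AᵀA·[a, b]ᵀ = Aᵀz becomes [[103, 4]; [4, 53/196]]·[a, b]ᵀ = [172, 163/21]ᵀ.
Determinant 103·(53/196) − 4² = 2323/196.
a = (172·(53/196) − 4·(163/21))/(2323/196) = 9092/6969; b = (103·(163/21) − 4·172)/(2323/196) = 65548/6969.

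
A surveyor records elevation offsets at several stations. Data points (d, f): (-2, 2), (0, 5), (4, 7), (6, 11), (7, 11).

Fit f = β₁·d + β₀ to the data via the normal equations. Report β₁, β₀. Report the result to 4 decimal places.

Sums needed: Σd·d = 105, Σd = 15, Σ1 = 5.
And Σd·f = 167, Σf = 36.
Eliminating β₀: 5·(row 1) − 15·(row 2) gives 300·β₁ = 5·167 − 15·36 = 295, so β₁ = 59/60.
Then β₀ = (36 − 15·(59/60))/5 = 17/4.

β₁ = 0.9833, β₀ = 4.2500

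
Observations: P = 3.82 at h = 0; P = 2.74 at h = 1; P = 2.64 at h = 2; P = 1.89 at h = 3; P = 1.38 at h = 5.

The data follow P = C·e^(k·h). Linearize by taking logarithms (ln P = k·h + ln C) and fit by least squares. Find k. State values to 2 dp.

Linearized form: ln P = k·h + ln C. From the 5 transformed points,
Σh = 11.0000, Σ(h)² = 39.0000, Σln P = 4.2776, Σh·ln P = 6.4697.
Normal system: [[39.0000, 11.0000]; [11.0000, 5]]·[k, ln C]ᵀ = [6.4697, 4.2776]ᵀ.
Δ = 39.0000·5 − (11.0000)² = 74.0000; k = (6.4697·5 − 11.0000·4.2776)/74.0000 = -0.19873, ln C = (39.0000·4.2776 − 11.0000·6.4697)/74.0000 = 1.29273.

k = -0.20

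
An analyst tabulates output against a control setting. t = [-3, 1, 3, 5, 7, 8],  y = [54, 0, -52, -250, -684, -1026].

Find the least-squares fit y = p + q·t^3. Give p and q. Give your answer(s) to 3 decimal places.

p = 1.314, q = -2.004

With design matrix M, MᵀM = [[6, 981]; [981, 396877]] and Mᵀy = [-1958, -794036]ᵀ.
Determinant 6·396877 − 981² = 1418901.
p = ((-1958)·396877 − 981·(-794036))/1418901 = 1864150/1418901; q = (6·(-794036) − 981·(-1958))/1418901 = -947806/472967.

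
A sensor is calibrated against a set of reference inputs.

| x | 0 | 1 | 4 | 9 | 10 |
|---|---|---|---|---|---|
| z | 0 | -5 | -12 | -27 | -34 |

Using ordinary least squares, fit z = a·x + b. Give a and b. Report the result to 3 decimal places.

a = -3.159, b = -0.435

Entries of AᵀA: Σx·x = 198, Σx = 24, Σ1 = 5.
And Σx·z = -636, Σz = -78.
So AᵀA·[a, b]ᵀ = Aᵀz: [[198, 24]; [24, 5]]·[a, b]ᵀ = [-636, -78]ᵀ.
Δ = 198·5 − 24² = 414.
a = ((-636)·5 − 24·(-78))/414 = -218/69; b = (198·(-78) − 24·(-636))/414 = -10/23.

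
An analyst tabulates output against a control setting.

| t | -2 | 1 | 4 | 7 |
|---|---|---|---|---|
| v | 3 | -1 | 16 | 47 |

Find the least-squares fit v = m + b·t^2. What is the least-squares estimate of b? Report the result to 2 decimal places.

The normal equations are: 4·m + 70·b = 65;  70·m + 2674·b = 2570.
(Σ1 = 4, Σt^2 = 70, Σt^2·t^2 = 2674, Σv = 65, Σt^2·v = 2570.)
det = 4·2674 − 70² = 5796.
m = (65·2674 − 70·2570)/5796 = -145/138; b = (4·2570 − 70·65)/5796 = 955/966.

b = 0.99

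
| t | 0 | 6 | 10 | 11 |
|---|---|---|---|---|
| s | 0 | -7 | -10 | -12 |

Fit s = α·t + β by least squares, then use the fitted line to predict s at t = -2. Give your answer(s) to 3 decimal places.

Normal-equation sums: Σt·t = 257, Σt = 27, Σ1 = 4.
For Mᵀs: Σt·s = -274, Σs = -29.
Δ = 257·4 − 27² = 299.
α = ((-274)·4 − 27·(-29))/299 = -313/299; β = (257·(-29) − 27·(-274))/299 = -55/299.
At t = -2: ŝ = (-313/299)·(-2) + (-55/299)·(1) = 571/299.

ŝ = 1.910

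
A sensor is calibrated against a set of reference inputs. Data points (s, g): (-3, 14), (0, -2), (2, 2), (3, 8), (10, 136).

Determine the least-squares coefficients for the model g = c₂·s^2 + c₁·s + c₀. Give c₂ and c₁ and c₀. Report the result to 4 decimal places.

c₂ = 1.4781, c₁ = -0.9690, c₀ = -2.1391

The normal system XᵀX·[c₂, c₁, c₀]ᵀ = Xᵀg is [[10178, 1008, 122]; [1008, 122, 12]; [122, 12, 5]]·[c₂, c₁, c₀]ᵀ = [13806, 1346, 158]ᵀ.
Solving the 3×3 system (Gaussian elimination) gives c₂ = 294949/199551, c₁ = -64455/66517, c₀ = -426868/199551.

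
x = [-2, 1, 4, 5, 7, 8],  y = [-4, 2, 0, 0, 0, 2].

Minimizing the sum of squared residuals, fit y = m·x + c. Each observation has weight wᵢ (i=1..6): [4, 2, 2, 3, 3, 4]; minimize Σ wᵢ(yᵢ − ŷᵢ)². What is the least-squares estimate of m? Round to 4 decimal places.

The normal system AᵀWA·[m, c]ᵀ = AᵀWy is [[528, 70]; [70, 18]]·[m, c]ᵀ = [100, -4]ᵀ.
Eliminating c: 18·(row 1) − 70·(row 2) gives 4604·m = 18·100 − 70·(-4) = 2080, so m = 520/1151.
Then c = ((-4) − 70·(520/1151))/18 = -2278/1151.

m = 0.4518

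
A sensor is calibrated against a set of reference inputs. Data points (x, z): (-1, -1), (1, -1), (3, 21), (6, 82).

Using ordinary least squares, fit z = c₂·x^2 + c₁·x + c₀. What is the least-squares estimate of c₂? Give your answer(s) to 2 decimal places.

The normal system AᵀA·[c₂, c₁, c₀]ᵀ = Aᵀz is [[1379, 243, 47]; [243, 47, 9]; [47, 9, 4]]·[c₂, c₁, c₀]ᵀ = [3139, 555, 101]ᵀ.
Solving the 3×3 system (Gaussian elimination) gives c₂ = 7239/3278, c₁ = 3021/3278, c₀ = -413/149.

c₂ = 2.21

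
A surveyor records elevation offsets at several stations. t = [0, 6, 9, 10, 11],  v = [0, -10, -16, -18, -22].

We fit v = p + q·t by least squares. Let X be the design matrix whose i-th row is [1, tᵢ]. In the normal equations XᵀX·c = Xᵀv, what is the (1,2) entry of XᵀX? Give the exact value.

36

Row 1 ↔ basis 1, column 2 ↔ basis t, so (XᵀX)_{1,2} = Σᵢ t = (1)·(0) + (1)·(6) + (1)·(9) + (1)·(10) + (1)·(11) = 36.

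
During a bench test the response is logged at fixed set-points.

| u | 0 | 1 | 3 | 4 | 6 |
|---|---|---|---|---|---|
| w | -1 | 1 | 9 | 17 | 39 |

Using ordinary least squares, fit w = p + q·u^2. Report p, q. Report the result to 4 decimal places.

p = -0.6440, q = 1.1003

Forming XᵀX = [[5, 62]; [62, 1634]] and Xᵀw = [65, 1758]ᵀ gives XᵀX·[p, q]ᵀ = Xᵀw.
det = 5·1634 − 62² = 4326.
p = (65·1634 − 62·1758)/4326 = -199/309; q = (5·1758 − 62·65)/4326 = 340/309.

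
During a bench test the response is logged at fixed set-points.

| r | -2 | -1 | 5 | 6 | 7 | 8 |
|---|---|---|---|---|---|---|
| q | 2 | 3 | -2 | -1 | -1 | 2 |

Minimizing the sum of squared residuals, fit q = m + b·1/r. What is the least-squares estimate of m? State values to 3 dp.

Sums needed: Σ1 = 6, Σ1/r = -727/840, Σ1/r·1/r = 955249/705600.
For Mᵀq: Σq = 3, Σ1/r·q = -1873/420.
MᵀM·[m, b]ᵀ = Mᵀq becomes [[6, -727/840]; [-727/840, 955249/705600]]·[m, b]ᵀ = [3, -1873/420]ᵀ.
det = 6·(955249/705600) − (-727/840)² = 1040593/141120.
m = (3·(955249/705600) − (-727/840)·(-1873/420))/(1040593/141120) = 28481/1040593; b = (6·(-1873/420) − (-727/840)·3)/(1040593/141120) = -3409560/1040593.

m = 0.027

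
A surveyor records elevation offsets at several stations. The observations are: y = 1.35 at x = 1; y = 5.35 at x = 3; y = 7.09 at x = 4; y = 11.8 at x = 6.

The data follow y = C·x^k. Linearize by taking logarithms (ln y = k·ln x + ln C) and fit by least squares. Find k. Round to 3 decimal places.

Taking logs, ln y = k·ln x + ln C, so regress ln y on ln x.
XᵀX = [[6.3392, 4.2767]; [4.2767, 4]], rhs = [8.9800, 6.4040]ᵀ  (here Σln x = 4.2767, Σ(ln x)² = 6.3392, Σln y = 6.4040, Σln x·ln y = 8.9800).
Δ = 6.3392·4 − (4.2767)² = 7.0668; k = (8.9800·4 − 4.2767·6.4040)/7.0668 = 1.20740, ln C = (6.3392·6.4040 − 4.2767·8.9800)/7.0668 = 0.31009.

k = 1.207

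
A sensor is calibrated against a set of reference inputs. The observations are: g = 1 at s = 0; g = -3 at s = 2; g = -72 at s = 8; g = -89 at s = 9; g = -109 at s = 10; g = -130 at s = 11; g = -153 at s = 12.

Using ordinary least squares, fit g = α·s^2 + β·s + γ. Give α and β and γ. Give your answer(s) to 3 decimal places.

α = -0.952, β = -1.545, γ = 2.126

From the data, Σs^2·s^2 = 56050, Σs^2·s = 5308, Σs^2 = 514, Σs·s = 514, Σs = 52, Σ1 = 7.
And Σs^2·g = -60491, Σs·g = -5739, Σg = -555.
So MᵀM·[α, β, γ]ᵀ = Mᵀg: [[56050, 5308, 514]; [5308, 514, 52]; [514, 52, 7]]·[α, β, γ]ᵀ = [-60491, -5739, -555]ᵀ.
Inverting the 3×3 Gram matrix, [α, β, γ]ᵀ = [-132127/138726, -214303/138726, 147436/69363]ᵀ.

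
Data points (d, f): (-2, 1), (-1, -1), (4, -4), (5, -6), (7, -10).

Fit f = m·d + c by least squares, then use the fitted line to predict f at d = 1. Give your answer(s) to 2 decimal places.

f̂ = -2.30

Setting ∂/∂m … = 0 gives: 95·m + 13·c = -117;  13·m + 5·c = -20.
Eliminating c: 5·(row 1) − 13·(row 2) gives 306·m = 5·(-117) − 13·(-20) = -325, so m = -325/306.
Then c = ((-20) − 13·(-325/306))/5 = -379/306.
At d = 1: f̂ = (-325/306)·(1) + (-379/306)·(1) = -352/153.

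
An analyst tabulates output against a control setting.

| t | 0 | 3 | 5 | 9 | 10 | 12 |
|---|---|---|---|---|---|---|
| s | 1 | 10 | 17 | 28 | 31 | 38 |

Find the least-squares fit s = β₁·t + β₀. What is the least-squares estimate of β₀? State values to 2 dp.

Setting ∂/∂β₁ … = 0 gives: 359·β₁ + 39·β₀ = 1133;  39·β₁ + 6·β₀ = 125.
(Σt·t = 359, Σt = 39, Σ1 = 6, Σt·s = 1133, Σs = 125.)
Eliminating β₀: 6·(row 1) − 39·(row 2) gives 633·β₁ = 6·1133 − 39·125 = 1923, so β₁ = 641/211.
Then β₀ = (125 − 39·(641/211))/6 = 688/633.

β₀ = 1.09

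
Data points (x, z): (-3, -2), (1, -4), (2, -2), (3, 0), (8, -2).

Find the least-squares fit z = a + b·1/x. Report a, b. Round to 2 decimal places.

a = -1.55, b = -1.39

Setting ∂/∂a … = 0 gives: 5·a + (13/8)·b = -10;  (13/8)·a + (857/576)·b = -55/12.
(Σ1 = 5, Σ1/x = 13/8, Σ1/x·1/x = 857/576, Σz = -10, Σ1/x·z = -55/12.)
Δ = 5·(857/576) − (13/8)² = 691/144.
a = ((-10)·(857/576) − (13/8)·(-55/12))/(691/144) = -1070/691; b = (5·(-55/12) − (13/8)·(-10))/(691/144) = -960/691.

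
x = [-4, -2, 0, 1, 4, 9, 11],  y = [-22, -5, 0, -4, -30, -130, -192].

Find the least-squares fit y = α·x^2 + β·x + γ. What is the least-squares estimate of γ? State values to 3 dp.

γ = -1.284

Sums needed: Σx^2·x^2 = 21731, Σx^2·x = 2053, Σx^2 = 239, Σx·x = 239, Σx = 19, Σ1 = 7.
And Σx^2·y = -34618, Σx·y = -3308, Σy = -383.
Solving the 3×3 system (Gaussian elimination) gives α = -993919/666806, β = -623467/666806, γ = -428156/333403.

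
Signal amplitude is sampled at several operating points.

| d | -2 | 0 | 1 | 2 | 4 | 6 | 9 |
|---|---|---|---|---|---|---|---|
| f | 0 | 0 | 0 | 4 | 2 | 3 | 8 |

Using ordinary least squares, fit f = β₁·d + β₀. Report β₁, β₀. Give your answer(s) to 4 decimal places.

β₁ = 0.6768, β₀ = 0.4949

With design matrix A, AᵀA = [[142, 20]; [20, 7]] and Aᵀf = [106, 17]ᵀ.
det = 142·7 − 20² = 594.
β₁ = (106·7 − 20·17)/594 = 67/99; β₀ = (142·17 − 20·106)/594 = 49/99.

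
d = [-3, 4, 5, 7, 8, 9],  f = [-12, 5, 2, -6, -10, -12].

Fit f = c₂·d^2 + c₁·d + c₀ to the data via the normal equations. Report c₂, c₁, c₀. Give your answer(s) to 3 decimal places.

Normal-equation sums: Σd^2·d^2 = 14020, Σd^2·d = 1746, Σd^2 = 244, Σd·d = 244, Σd = 30, Σ1 = 6.
Moment sums: Σd^2·f = -1884, Σd·f = -164, Σf = -33.
Normal equations: [[14020, 1746, 244]; [1746, 244, 30]; [244, 30, 6]]·[c₂, c₁, c₀]ᵀ = [-1884, -164, -33]ᵀ.
Row-reducing yields c₂ = -77211/162710, c₁ = 216892/81355, c₀ = 76089/162710.

c₂ = -0.475, c₁ = 2.666, c₀ = 0.468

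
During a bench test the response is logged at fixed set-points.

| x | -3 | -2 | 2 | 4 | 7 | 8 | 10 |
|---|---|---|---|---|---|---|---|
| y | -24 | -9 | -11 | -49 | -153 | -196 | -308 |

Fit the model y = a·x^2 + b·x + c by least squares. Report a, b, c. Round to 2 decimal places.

With design matrix A, AᵀA = [[16866, 1892, 246]; [1892, 246, 26]; [246, 26, 7]] and Aᵀy = [-51921, -5847, -750]ᵀ.
Inverting the 3×3 Gram matrix, [a, b, c]ᵀ = [-2888055/949858, -551727/949858, 886638/474929]ᵀ.

a = -3.04, b = -0.58, c = 1.87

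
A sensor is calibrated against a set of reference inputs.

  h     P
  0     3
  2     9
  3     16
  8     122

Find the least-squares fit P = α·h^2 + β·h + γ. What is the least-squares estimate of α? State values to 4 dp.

α = 2.0682

From the data, Σh^2·h^2 = 4193, Σh^2·h = 547, Σh^2 = 77, Σh·h = 77, Σh = 13, Σ1 = 4.
And Σh^2·P = 7988, Σh·P = 1042, ΣP = 150.
So AᵀA·[α, β, γ]ᵀ = AᵀP: [[4193, 547, 77]; [547, 77, 13]; [77, 13, 4]]·[α, β, γ]ᵀ = [7988, 1042, 150]ᵀ.
Inverting the 3×3 Gram matrix, [α, β, γ]ᵀ = [91/44, -75/44, 71/22]ᵀ.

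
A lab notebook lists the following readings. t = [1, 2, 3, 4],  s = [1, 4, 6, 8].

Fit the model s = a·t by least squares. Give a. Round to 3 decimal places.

a = 1.967

Forming XᵀX = [[30]] and Xᵀs = [59]ᵀ gives XᵀX·[a]ᵀ = Xᵀs.
Hence a = 59 / 30 ≈ 1.96667.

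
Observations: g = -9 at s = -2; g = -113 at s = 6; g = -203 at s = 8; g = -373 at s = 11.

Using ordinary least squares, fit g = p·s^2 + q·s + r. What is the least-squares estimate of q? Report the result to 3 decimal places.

Forming MᵀM = [[20049, 2051, 225]; [2051, 225, 23]; [225, 23, 4]] and Mᵀg = [-62229, -6387, -698]ᵀ gives MᵀM·[p, q, r]ᵀ = Mᵀg.
Inverting the 3×3 Gram matrix, [p, q, r]ᵀ = [-33281/11225, -15531/11225, 2597/11225]ᵀ.

q = -1.384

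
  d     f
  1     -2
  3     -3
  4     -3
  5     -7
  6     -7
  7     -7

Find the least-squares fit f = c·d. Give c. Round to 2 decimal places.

c = -1.10

Compute the Gram sums: Σd·d = 136.
Moment sums: Σd·f = -149.
MᵀM·[c]ᵀ = Mᵀf becomes [[136]]·[c]ᵀ = [-149]ᵀ.
Hence c = -149 / 136 ≈ -1.09559.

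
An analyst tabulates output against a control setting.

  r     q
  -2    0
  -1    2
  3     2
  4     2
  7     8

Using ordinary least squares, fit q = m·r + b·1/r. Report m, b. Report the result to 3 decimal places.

m = 1.085, b = -3.542

AᵀA·[m, b]ᵀ = Aᵀq reads: 79·m + 5·b = 68;  5·m + (10189/7056)·b = 13/42.
(Σr·r = 79, Σr·1/r = 5, Σ1/r·1/r = 10189/7056, Σr·q = 68, Σ1/r·q = 13/42.)
Determinant 79·(10189/7056) − 5² = 628531/7056.
m = (68·(10189/7056) − 5·(13/42))/(628531/7056) = 681932/628531; b = (79·(13/42) − 5·68)/(628531/7056) = -2226504/628531.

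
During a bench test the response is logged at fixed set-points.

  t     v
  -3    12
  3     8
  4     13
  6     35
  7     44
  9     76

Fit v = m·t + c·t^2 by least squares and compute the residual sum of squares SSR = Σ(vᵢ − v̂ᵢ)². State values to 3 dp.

Normal-equation sums: Σt·t = 200, Σt·t^2 = 1352, Σt^2·t^2 = 10676.
Right-hand side: Σt·v = 1242, Σt^2·v = 9960.
So XᵀX·[m, c]ᵀ = Xᵀv: [[200, 1352]; [1352, 10676]]·[m, c]ᵀ = [1242, 9960]ᵀ.
det = 200·10676 − 1352² = 307296.
m = (1242·10676 − 1352·9960)/307296 = -8597/12804; c = (200·9960 − 1352·1242)/307296 = 6517/6402.
Residuals: 3517/4268, 3639/4268, -642/1067, 5083/2134, -5037/4268, -1759/4268; SSR = 19215/2134.

SSR = 9.004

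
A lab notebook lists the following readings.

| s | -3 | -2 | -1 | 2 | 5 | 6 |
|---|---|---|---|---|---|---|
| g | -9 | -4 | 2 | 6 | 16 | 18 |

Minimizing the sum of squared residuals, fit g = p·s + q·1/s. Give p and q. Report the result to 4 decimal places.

Compute the Gram sums: Σs·s = 79, Σs·1/s = 6, Σ1/s·1/s = 1511/900.
Moment sums: Σs·g = 233, Σ1/s·g = 61/5.
AᵀA·[p, q]ᵀ = Aᵀg becomes [[79, 6]; [6, 1511/900]]·[p, q]ᵀ = [233, 61/5]ᵀ.
Eliminating q: (1511/900)·(row 1) − 6·(row 2) gives (86969/900)·p = (1511/900)·233 − 6·(61/5) = 286183/900, so p = 286183/86969.
Then q = ((61/5) − 6·(286183/86969))/(1511/900) = -390780/86969.

p = 3.2906, q = -4.4933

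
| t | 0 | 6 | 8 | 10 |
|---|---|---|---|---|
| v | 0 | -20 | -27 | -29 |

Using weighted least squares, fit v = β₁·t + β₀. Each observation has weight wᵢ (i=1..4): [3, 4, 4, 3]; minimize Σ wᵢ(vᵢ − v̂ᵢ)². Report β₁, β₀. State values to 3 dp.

β₁ = -3.056, β₀ = -0.872

XᵀWX·[β₁, β₀]ᵀ = XᵀWv reads: 700·β₁ + 86·β₀ = -2214;  86·β₁ + 14·β₀ = -275.
Δ = 700·14 − 86² = 2404.
β₁ = ((-2214)·14 − 86·(-275))/2404 = -3673/1202; β₀ = (700·(-275) − 86·(-2214))/2404 = -524/601.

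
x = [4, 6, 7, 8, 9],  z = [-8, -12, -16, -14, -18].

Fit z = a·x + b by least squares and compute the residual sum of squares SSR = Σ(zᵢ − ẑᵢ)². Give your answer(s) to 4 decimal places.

SSR = 7.7297

The normal system MᵀM·[a, b]ᵀ = Mᵀz is [[246, 34]; [34, 5]]·[a, b]ᵀ = [-490, -68]ᵀ.
Eliminating b: 5·(row 1) − 34·(row 2) gives 74·a = 5·(-490) − 34·(-68) = -138, so a = -69/37.
Then b = ((-68) − 34·(-69/37))/5 = -34/37.
Residuals: 14/37, 4/37, -75/37, 68/37, -11/37; SSR = 286/37.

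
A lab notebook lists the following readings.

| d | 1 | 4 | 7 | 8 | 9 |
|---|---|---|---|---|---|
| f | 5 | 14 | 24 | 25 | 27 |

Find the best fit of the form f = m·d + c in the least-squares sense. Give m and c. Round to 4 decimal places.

m = 2.8271, c = 2.6028

MᵀM·[m, c]ᵀ = Mᵀf reads: 211·m + 29·c = 672;  29·m + 5·c = 95.
(Σd·d = 211, Σd = 29, Σ1 = 5, Σd·f = 672, Σf = 95.)
Determinant 211·5 − 29² = 214.
m = (672·5 − 29·95)/214 = 605/214; c = (211·95 − 29·672)/214 = 557/214.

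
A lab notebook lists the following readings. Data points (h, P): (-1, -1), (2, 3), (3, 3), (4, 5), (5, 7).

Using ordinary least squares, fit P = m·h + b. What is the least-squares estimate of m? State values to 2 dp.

m = 1.26

The normal system AᵀA·[m, b]ᵀ = AᵀP is [[55, 13]; [13, 5]]·[m, b]ᵀ = [71, 17]ᵀ.
Eliminating b: 5·(row 1) − 13·(row 2) gives 106·m = 5·71 − 13·17 = 134, so m = 67/53.
Then b = (17 − 13·(67/53))/5 = 6/53.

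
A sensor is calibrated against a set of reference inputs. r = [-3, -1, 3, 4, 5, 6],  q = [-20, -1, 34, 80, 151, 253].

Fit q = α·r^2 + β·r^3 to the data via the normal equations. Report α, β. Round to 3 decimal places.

α = 0.852, β = 1.031

Normal-equation sums: Σr^2·r^2 = 2340, Σr^2·r^3 = 11924, Σr^3·r^3 = 67836.
And Σr^2·q = 14288, Σr^3·q = 80102.
Normal equations: [[2340, 11924]; [11924, 67836]]·[α, β]ᵀ = [14288, 80102]ᵀ.
det = 2340·67836 − 11924² = 16554464.
α = (14288·67836 − 11924·80102)/16554464 = 1763065/2069308; β = (2340·80102 − 11924·14288)/16554464 = 2133571/2069308.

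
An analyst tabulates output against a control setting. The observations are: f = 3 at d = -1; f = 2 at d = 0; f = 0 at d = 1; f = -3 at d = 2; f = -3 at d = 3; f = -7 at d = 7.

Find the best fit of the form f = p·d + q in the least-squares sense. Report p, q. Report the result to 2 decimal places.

Forming AᵀA = [[64, 12]; [12, 6]] and Aᵀf = [-67, -8]ᵀ gives AᵀA·[p, q]ᵀ = Aᵀf.
Determinant 64·6 − 12² = 240.
p = ((-67)·6 − 12·(-8))/240 = -51/40; q = (64·(-8) − 12·(-67))/240 = 73/60.

p = -1.28, q = 1.22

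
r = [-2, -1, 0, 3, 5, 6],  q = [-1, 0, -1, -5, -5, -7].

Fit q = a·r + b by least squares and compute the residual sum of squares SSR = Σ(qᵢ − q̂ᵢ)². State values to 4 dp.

Entries of MᵀM: Σr·r = 75, Σr = 11, Σ1 = 6.
Moment sums: Σr·q = -80, Σq = -19.
MᵀM·[a, b]ᵀ = Mᵀq becomes [[75, 11]; [11, 6]]·[a, b]ᵀ = [-80, -19]ᵀ.
Determinant 75·6 − 11² = 329.
a = ((-80)·6 − 11·(-19))/329 = -271/329; b = (75·(-19) − 11·(-80))/329 = -545/329.
Residuals: -326/329, 274/329, 216/329, -41/47, 255/329, -132/329; SSR = 1194/329.

SSR = 3.6292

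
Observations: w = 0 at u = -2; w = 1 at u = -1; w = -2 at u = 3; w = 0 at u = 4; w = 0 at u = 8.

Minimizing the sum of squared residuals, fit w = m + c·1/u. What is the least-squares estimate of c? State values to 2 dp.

Compute the Gram sums: Σ1 = 5, Σ1/u = -19/24, Σ1/u·1/u = 829/576.
Moment sums: Σw = -1, Σ1/u·w = -5/3.
So AᵀA·[m, c]ᵀ = Aᵀw: [[5, -19/24]; [-19/24, 829/576]]·[m, c]ᵀ = [-1, -5/3]ᵀ.
det = 5·(829/576) − (-19/24)² = 473/72.
m = ((-1)·(829/576) − (-19/24)·(-5/3))/(473/72) = -1589/3784; c = (5·(-5/3) − (-19/24)·(-1))/(473/72) = -657/473.

c = -1.39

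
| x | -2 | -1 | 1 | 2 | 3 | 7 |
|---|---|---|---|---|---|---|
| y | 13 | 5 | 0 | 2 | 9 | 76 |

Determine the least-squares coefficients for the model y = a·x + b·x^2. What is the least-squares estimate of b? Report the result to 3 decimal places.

b = 1.940

Forming MᵀM = [[68, 370]; [370, 2516]] and Mᵀy = [532, 3870]ᵀ gives MᵀM·[a, b]ᵀ = Mᵀy.
Eliminating b: 2516·(row 1) − 370·(row 2) gives 34188·a = 2516·532 − 370·3870 = -93388, so a = -631/231.
Then b = (3870 − 370·(-631/231))/2516 = 16580/8547.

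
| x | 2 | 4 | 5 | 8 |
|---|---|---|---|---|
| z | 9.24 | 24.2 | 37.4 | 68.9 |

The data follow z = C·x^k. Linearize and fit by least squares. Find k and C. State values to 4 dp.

k = 1.4634, C = 3.3393

Linearized form: ln z = k·ln x + ln C. From the 4 transformed points,
Over the data: Σln x = 5.7683, Σ(ln x)² = 9.3166, Σln z = 13.2642, Σln x·ln z = 20.5889.
Normal system: [[9.3166, 5.7683]; [5.7683, 4]]·[k, ln C]ᵀ = [20.5889, 13.2642]ᵀ.
Δ = 9.3166·4 − (5.7683)² = 3.9930; k = (20.5889·4 − 5.7683·13.2642)/3.9930 = 1.46337, ln C = (9.3166·13.2642 − 5.7683·20.5889)/3.9930 = 1.20576, so C = exp(1.20576) = 3.33930.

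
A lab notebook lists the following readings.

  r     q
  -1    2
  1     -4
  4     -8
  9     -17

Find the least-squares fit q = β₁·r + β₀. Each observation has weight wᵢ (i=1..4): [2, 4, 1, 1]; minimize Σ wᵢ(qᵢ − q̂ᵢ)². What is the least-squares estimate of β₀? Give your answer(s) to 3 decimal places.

β₀ = -1.229

The normal system AᵀWA·[β₁, β₀]ᵀ = AᵀWq is [[103, 15]; [15, 8]]·[β₁, β₀]ᵀ = [-205, -37]ᵀ.
Determinant 103·8 − 15² = 599.
β₁ = ((-205)·8 − 15·(-37))/599 = -1085/599; β₀ = (103·(-37) − 15·(-205))/599 = -736/599.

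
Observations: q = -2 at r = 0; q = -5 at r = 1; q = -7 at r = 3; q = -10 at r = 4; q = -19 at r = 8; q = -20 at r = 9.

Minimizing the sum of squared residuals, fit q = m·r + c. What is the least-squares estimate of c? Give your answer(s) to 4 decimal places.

c = -2.0524

Entries of XᵀX: Σr·r = 171, Σr = 25, Σ1 = 6.
Right-hand side: Σr·q = -398, Σq = -63.
Eliminating c: 6·(row 1) − 25·(row 2) gives 401·m = 6·(-398) − 25·(-63) = -813, so m = -813/401.
Then c = ((-63) − 25·(-813/401))/6 = -823/401.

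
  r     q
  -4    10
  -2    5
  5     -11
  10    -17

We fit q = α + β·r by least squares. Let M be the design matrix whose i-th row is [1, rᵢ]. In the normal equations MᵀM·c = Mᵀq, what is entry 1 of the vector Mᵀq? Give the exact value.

-13

Entry 1 ↔ basis 1, so (Mᵀq)_{1} = Σᵢ qᵢ = (1)·(10) + (1)·(5) + (1)·(-11) + (1)·(-17) = -13.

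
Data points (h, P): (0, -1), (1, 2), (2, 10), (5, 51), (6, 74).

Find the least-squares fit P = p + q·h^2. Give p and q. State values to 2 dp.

With design matrix X, XᵀX = [[5, 66]; [66, 1938]] and XᵀP = [136, 3981]ᵀ.
Δ = 5·1938 − 66² = 5334.
p = (136·1938 − 66·3981)/5334 = 137/889; q = (5·3981 − 66·136)/5334 = 3643/1778.

p = 0.15, q = 2.05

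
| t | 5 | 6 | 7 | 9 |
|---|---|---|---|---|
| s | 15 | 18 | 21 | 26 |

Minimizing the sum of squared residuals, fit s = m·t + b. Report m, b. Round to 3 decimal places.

m = 2.743, b = 1.486

The normal equations are: 191·m + 27·b = 564;  27·m + 4·b = 80.
(Σt·t = 191, Σt = 27, Σ1 = 4, Σt·s = 564, Σs = 80.)
Eliminating b: 4·(row 1) − 27·(row 2) gives 35·m = 4·564 − 27·80 = 96, so m = 96/35.
Then b = (80 − 27·(96/35))/4 = 52/35.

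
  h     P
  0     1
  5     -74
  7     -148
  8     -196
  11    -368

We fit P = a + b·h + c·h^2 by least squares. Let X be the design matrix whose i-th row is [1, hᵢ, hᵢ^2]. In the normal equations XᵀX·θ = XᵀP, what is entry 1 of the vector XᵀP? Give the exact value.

-785

Entry 1 ↔ basis 1, so (XᵀP)_{1} = Σᵢ Pᵢ = (1)·(1) + (1)·(-74) + (1)·(-148) + (1)·(-196) + (1)·(-368) = -785.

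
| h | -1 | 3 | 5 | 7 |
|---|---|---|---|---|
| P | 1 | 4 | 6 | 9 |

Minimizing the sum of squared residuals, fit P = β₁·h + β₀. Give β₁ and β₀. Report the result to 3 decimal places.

β₁ = 0.971, β₀ = 1.600

From the data, Σh·h = 84, Σh = 14, Σ1 = 4.
For MᵀP: Σh·P = 104, ΣP = 20.
So MᵀM·[β₁, β₀]ᵀ = MᵀP: [[84, 14]; [14, 4]]·[β₁, β₀]ᵀ = [104, 20]ᵀ.
Eliminating β₀: 4·(row 1) − 14·(row 2) gives 140·β₁ = 4·104 − 14·20 = 136, so β₁ = 34/35.
Then β₀ = (20 − 14·(34/35))/4 = 8/5.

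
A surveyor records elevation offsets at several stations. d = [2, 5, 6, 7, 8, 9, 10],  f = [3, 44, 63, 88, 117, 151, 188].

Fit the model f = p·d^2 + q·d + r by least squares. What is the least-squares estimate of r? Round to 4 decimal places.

r = -2.7526

Entries of MᵀM: Σd^2·d^2 = 24995, Σd^2·d = 2933, Σd^2 = 359, Σd·d = 359, Σd = 47, Σ1 = 7.
Right-hand side: Σd^2·f = 46211, Σd·f = 5395, Σf = 654.
Normal equations: [[24995, 2933, 359]; [2933, 359, 47]; [359, 47, 7]]·[p, q, r]ᵀ = [46211, 5395, 654]ᵀ.
Inverting the 3×3 Gram matrix, [p, q, r]ᵀ = [89807/44898, -42815/44898, -20598/7483]ᵀ.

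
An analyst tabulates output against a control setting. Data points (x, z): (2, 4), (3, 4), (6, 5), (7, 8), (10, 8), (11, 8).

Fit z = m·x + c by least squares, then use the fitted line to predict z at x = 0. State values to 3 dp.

ẑ = 2.842

The normal equations are: 319·m + 39·c = 274;  39·m + 6·c = 37.
Δ = 319·6 − 39² = 393.
m = (274·6 − 39·37)/393 = 67/131; c = (319·37 − 39·274)/393 = 1117/393.
At x = 0: ẑ = (67/131)·(0) + (1117/393)·(1) = 1117/393.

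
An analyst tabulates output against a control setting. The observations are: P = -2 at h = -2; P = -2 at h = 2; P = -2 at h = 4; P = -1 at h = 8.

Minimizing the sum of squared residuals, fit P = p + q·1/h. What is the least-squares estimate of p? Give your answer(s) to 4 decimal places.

Sums needed: Σ1 = 4, Σ1/h = 3/8, Σ1/h·1/h = 37/64.
And ΣP = -7, Σ1/h·P = -5/8.
AᵀA·[p, q]ᵀ = AᵀP becomes [[4, 3/8]; [3/8, 37/64]]·[p, q]ᵀ = [-7, -5/8]ᵀ.
Eliminating q: (37/64)·(row 1) − (3/8)·(row 2) gives (139/64)·p = (37/64)·(-7) − (3/8)·(-5/8) = -61/16, so p = -244/139.
Then q = ((-5/8) − (3/8)·(-244/139))/(37/64) = 8/139.

p = -1.7554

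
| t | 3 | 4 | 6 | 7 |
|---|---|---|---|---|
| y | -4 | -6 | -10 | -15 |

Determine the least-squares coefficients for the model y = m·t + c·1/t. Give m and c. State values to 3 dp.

The normal equations are: 110·m + 4·c = -201;  4·m + (1565/7056)·c = -93/14.
(Σt·t = 110, Σt·1/t = 4, Σ1/t·1/t = 1565/7056, Σt·y = -201, Σ1/t·y = -93/14.)
Eliminating c: (1565/7056)·(row 1) − 4·(row 2) gives (29627/3528)·m = (1565/7056)·(-201) − 4·(-93/14) = -42359/2352, so m = -127077/59254.
Then c = ((-93/14) − 4·(-127077/59254))/(1565/7056) = 258552/29627.

m = -2.145, c = 8.727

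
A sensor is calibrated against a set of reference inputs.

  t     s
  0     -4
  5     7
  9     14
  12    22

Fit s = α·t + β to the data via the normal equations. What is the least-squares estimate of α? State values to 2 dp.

With design matrix X, XᵀX = [[250, 26]; [26, 4]] and Xᵀs = [425, 39]ᵀ.
Δ = 250·4 − 26² = 324.
α = (425·4 − 26·39)/324 = 343/162; β = (250·39 − 26·425)/324 = -325/81.

α = 2.12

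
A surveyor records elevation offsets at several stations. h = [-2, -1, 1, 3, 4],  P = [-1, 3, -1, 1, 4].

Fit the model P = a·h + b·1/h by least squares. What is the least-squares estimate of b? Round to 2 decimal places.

Forming XᵀX = [[31, 5]; [5, 349/144]] and XᵀP = [17, -13/6]ᵀ gives XᵀX·[a, b]ᵀ = XᵀP.
Determinant 31·(349/144) − 5² = 7219/144.
a = (17·(349/144) − 5·(-13/6))/(7219/144) = 7493/7219; b = (31·(-13/6) − 5·17)/(7219/144) = -21912/7219.

b = -3.04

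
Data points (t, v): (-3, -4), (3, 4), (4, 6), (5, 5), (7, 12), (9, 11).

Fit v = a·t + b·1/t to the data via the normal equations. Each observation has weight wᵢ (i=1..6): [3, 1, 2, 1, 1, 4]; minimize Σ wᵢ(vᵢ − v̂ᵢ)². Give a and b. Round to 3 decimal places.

Entries of MᵀWM: Σwᵢ·t·t = 466, Σwᵢ·t·1/t = 12, Σwᵢ·1/t·1/t = 539177/793800.
Moment sums: Σwᵢ·t·v = 601, Σwᵢ·1/t·v = 1004/63.
So MᵀWM·[a, b]ᵀ = MᵀWv: [[466, 12]; [12, 539177/793800]]·[a, b]ᵀ = [601, 1004/63]ᵀ.
Eliminating b: (539177/793800)·(row 1) − 12·(row 2) gives (68474641/396900)·a = (539177/793800)·601 − 12·(1004/63) = 172240577/793800, so a = 172240577/136949282.
Then b = ((1004/63) − 12·(172240577/136949282))/(539177/793800) = 85100400/68474641.

a = 1.258, b = 1.243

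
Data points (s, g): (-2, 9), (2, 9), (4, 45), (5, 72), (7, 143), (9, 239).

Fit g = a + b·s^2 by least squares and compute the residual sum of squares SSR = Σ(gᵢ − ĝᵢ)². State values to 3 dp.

Setting ∂/∂a … = 0 gives: 6·a + 179·b = 517;  179·a + 9875·b = 28958.
Eliminating b: 9875·(row 1) − 179·(row 2) gives 27209·a = 9875·517 − 179·28958 = -78107, so a = -78107/27209.
Then b = (28958 − 179·(-78107/27209))/9875 = 81205/27209.
Residuals: -1832/27209, -1832/27209, 3232/27209, 7030/27209, -437/1183, 3453/27209; SSR = 6598/27209.

SSR = 0.242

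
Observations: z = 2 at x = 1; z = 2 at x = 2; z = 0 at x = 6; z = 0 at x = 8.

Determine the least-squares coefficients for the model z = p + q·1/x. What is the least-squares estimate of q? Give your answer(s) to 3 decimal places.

q = 2.462

With design matrix A, AᵀA = [[4, 43/24]; [43/24, 745/576]] and Aᵀz = [4, 3]ᵀ.
Determinant 4·(745/576) − (43/24)² = 377/192.
p = (4·(745/576) − (43/24)·3)/(377/192) = -4/39; q = (4·3 − (43/24)·4)/(377/192) = 32/13.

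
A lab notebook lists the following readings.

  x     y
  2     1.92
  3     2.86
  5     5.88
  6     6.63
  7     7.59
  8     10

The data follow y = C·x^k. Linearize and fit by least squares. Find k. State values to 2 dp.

k = 1.17

Linearized form: ln y = k·ln x + ln C. From the 6 transformed points,
Σln x = 9.2183, Σ(ln x)² = 15.5987, Σln y = 9.6957, Σln x·ln y = 16.5792.
Equations: 15.5987·k + 9.2183·ln C = 16.5792;  9.2183·k + 6·ln C = 9.6957.
Solving (det = 8.6152): k = 1.17202, ln C = -0.18473.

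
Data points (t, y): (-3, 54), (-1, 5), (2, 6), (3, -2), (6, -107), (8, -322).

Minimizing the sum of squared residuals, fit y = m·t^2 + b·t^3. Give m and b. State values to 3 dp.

m = 3.037, b = -1.008

The normal system AᵀA·[m, b]ᵀ = Aᵀy is [[5571, 40575]; [40575, 310323]]·[m, b]ᵀ = [-23963, -189445]ᵀ.
det = 5571·310323 − 40575² = 82478808.
m = ((-23963)·310323 − 40575·(-189445))/82478808 = 41743471/13746468; b = (5571·(-189445) − 40575·(-23963))/82478808 = -13849895/13746468.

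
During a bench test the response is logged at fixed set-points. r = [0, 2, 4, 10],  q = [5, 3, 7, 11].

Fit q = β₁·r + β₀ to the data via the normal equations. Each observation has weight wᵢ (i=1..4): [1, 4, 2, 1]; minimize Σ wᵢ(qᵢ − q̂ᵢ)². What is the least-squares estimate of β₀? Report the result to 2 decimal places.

Forming XᵀWX = [[148, 26]; [26, 8]] and XᵀWq = [190, 42]ᵀ gives XᵀWX·[β₁, β₀]ᵀ = XᵀWq.
Eliminating β₀: 8·(row 1) − 26·(row 2) gives 508·β₁ = 8·190 − 26·42 = 428, so β₁ = 107/127.
Then β₀ = (42 − 26·(107/127))/8 = 319/127.

β₀ = 2.51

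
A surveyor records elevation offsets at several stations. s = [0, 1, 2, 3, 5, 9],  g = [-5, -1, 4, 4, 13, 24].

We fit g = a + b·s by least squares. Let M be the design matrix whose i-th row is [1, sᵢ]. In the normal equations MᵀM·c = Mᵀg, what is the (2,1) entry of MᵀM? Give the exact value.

Row 2 ↔ basis s, column 1 ↔ basis 1, so (MᵀM)_{2,1} = Σᵢ s = (0)·(1) + (1)·(1) + (2)·(1) + (3)·(1) + (5)·(1) + (9)·(1) = 20.

20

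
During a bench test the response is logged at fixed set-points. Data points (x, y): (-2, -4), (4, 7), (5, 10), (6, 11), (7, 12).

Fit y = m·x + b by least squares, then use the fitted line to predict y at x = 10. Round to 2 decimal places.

From the data, Σx·x = 130, Σx = 20, Σ1 = 5.
Right-hand side: Σx·y = 236, Σy = 36.
So AᵀA·[m, b]ᵀ = Aᵀy: [[130, 20]; [20, 5]]·[m, b]ᵀ = [236, 36]ᵀ.
det = 130·5 − 20² = 250.
m = (236·5 − 20·36)/250 = 46/25; b = (130·36 − 20·236)/250 = -4/25.
At x = 10: ŷ = (46/25)·(10) + (-4/25)·(1) = 456/25.

ŷ = 18.24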